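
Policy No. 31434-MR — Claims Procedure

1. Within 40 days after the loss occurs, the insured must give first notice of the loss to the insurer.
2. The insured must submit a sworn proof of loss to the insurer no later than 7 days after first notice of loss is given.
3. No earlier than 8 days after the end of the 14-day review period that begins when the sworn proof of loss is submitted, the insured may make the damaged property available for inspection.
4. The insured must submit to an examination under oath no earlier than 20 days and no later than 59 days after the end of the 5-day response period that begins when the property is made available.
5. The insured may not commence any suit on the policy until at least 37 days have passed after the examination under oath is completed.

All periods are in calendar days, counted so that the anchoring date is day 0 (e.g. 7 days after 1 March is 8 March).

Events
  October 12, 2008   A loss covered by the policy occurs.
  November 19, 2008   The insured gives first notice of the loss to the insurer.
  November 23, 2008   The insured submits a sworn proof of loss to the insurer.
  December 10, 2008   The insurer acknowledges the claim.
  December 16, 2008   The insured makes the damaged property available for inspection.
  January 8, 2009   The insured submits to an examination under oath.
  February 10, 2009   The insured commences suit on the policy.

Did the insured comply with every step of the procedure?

No

Step 1: 40 days after October 12, 2008 (when the loss occurs) is November 21, 2008; done November 19, 2008 — timely.
Step 2: 7 days after November 19, 2008 (when first notice of loss is given) is November 26, 2008; November 23, 2008 is within that limit.
Step 3: the earliest permitted date is 8 days after December 7, 2008 (end of the 14-day review period, which began when the sworn proof of loss is submitted on November 23, 2008), i.e. December 15, 2008; done December 16, 2008, after the minimum wait.
Step 4: the window is 20–59 days after December 21, 2008 (end of the 5-day response period, which began when the property is made available on December 16, 2008), so January 10, 2009 through February 18, 2009; January 8, 2009 is 2 days too early.
That is the first point of non-compliance.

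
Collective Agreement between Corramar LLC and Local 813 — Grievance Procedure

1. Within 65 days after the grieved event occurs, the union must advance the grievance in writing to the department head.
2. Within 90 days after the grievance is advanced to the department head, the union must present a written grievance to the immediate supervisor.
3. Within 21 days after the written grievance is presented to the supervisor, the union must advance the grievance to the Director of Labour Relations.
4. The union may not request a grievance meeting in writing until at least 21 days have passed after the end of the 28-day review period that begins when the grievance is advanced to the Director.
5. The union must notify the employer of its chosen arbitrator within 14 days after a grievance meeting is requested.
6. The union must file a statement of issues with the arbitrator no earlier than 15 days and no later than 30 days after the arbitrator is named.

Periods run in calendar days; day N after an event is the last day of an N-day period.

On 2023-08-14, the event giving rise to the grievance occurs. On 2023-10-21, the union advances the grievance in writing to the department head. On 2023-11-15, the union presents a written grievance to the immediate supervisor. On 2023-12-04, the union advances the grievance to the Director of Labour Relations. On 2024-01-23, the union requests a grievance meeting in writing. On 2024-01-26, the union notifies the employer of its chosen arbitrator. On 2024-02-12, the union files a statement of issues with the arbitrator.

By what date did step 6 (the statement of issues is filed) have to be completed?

2024-02-25

Step 6 runs from 2024-01-26, when the arbitrator is named. The window is 15–30 days after 2024-01-26; it closes on 2024-02-25.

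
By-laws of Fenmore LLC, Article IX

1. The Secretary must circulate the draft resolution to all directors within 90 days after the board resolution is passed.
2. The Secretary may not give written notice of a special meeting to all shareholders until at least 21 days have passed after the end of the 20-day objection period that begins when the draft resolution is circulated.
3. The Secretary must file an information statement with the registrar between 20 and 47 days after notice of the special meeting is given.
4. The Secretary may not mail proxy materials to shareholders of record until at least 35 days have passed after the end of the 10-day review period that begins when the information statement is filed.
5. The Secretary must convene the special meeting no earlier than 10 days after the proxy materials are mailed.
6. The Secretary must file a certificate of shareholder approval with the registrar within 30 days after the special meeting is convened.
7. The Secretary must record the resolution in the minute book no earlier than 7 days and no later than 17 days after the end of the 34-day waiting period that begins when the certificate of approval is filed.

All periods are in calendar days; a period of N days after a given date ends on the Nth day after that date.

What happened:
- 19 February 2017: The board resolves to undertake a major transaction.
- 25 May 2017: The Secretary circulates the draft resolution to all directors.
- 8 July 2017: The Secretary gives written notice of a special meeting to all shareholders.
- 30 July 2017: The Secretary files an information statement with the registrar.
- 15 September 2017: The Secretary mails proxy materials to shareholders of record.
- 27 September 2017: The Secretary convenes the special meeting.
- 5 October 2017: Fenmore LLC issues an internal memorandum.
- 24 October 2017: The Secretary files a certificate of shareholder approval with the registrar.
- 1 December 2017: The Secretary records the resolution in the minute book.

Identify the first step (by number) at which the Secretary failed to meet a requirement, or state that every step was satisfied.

(1) due by 19 February 2017 + 90 days = 20 May 2017; not done until 25 May 2017, 5 days after the deadline.
No need to go further; step 1 was not satisfied.

Step 1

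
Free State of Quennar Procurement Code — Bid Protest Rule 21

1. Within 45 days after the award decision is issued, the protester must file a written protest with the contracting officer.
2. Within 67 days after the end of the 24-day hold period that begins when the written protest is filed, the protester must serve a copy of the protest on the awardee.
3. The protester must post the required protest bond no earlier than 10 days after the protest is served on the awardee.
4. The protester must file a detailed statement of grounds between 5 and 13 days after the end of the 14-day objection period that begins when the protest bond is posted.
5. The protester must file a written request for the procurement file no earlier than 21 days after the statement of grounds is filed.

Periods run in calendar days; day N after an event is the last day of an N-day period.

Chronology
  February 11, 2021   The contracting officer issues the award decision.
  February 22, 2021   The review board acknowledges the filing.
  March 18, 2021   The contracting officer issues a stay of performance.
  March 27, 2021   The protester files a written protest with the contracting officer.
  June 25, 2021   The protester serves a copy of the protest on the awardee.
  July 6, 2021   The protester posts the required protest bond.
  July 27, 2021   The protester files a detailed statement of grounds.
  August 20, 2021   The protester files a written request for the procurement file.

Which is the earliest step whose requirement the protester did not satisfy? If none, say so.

Step 1 — counting 45 days from February 11, 2021 (when the award decision is issued) gives a deadline of March 28, 2021; done March 27, 2021 — timely.
Step 2 — counting 67 days from April 20, 2021 (end of the 24-day hold period, which began when the written protest is filed on March 27, 2021) gives a deadline of June 26, 2021; June 25, 2021 is within that limit.
Step 3 — must wait 10 days from June 25, 2021 (when the protest is served on the awardee), so not before July 5, 2021; done July 6, 2021, after the minimum wait.
Step 4 — 5 and 13 days from July 20, 2021 (end of the 14-day objection period, which began when the protest bond is posted on July 6, 2021) are July 25, 2021 and August 2, 2021 respectively; done July 27, 2021, which is between those dates.
Step 5 — must wait 21 days from July 27, 2021 (when the statement of grounds is filed), so not before August 17, 2021; August 20, 2021 is on or after that date.

None — every step was satisfied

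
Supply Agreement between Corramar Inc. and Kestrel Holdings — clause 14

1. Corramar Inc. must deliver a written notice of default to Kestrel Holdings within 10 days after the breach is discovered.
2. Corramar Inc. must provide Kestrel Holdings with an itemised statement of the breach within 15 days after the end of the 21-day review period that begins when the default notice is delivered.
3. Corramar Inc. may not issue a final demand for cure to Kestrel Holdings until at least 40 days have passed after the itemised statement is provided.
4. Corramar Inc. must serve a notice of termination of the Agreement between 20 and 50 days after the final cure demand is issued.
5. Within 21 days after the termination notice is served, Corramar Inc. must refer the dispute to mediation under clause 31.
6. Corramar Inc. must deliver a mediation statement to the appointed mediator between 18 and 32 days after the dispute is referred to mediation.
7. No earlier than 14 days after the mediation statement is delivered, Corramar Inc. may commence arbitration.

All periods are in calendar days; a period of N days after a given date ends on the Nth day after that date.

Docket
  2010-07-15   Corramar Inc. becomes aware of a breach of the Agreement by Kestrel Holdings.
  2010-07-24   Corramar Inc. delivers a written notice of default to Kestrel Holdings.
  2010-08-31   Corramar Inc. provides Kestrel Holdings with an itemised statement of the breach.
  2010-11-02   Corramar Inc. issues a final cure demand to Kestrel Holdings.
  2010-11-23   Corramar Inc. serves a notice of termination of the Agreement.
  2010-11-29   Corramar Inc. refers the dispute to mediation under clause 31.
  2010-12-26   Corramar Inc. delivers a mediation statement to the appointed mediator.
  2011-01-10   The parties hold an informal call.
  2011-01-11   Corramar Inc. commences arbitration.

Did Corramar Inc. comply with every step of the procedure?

No

Step 1: 10 days after 2010-07-15 (when the breach is discovered) is 2010-07-25; done 2010-07-24 — timely.
Step 2: 15 days after 2010-08-14 (end of the 21-day review period, which began when the default notice is delivered on 2010-07-24) is 2010-08-29; 2010-08-31 misses that deadline by 2 days.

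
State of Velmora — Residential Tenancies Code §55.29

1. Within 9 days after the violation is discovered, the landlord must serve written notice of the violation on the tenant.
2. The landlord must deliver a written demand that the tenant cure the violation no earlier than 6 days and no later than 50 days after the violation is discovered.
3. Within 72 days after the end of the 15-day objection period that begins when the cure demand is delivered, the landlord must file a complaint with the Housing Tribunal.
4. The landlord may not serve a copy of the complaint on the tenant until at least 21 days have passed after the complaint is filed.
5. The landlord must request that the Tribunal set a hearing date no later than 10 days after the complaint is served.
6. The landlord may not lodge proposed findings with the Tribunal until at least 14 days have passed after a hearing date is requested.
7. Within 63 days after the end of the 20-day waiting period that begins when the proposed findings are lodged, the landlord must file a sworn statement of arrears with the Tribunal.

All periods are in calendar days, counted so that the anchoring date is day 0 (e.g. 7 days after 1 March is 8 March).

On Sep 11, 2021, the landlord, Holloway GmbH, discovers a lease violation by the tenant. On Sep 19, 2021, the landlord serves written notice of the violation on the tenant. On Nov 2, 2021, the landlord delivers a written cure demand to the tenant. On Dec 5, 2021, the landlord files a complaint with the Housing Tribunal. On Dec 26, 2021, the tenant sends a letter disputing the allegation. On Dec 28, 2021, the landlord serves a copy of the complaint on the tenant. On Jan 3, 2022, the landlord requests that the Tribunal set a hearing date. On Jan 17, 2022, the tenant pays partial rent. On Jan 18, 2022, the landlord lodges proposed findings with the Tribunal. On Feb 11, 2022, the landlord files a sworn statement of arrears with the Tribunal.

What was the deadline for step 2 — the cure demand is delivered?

Step 2 runs from Sep 11, 2021, when the violation is discovered. The window is 6–50 days after Sep 11, 2021; it closes on Oct 31, 2021.

Oct 31, 2021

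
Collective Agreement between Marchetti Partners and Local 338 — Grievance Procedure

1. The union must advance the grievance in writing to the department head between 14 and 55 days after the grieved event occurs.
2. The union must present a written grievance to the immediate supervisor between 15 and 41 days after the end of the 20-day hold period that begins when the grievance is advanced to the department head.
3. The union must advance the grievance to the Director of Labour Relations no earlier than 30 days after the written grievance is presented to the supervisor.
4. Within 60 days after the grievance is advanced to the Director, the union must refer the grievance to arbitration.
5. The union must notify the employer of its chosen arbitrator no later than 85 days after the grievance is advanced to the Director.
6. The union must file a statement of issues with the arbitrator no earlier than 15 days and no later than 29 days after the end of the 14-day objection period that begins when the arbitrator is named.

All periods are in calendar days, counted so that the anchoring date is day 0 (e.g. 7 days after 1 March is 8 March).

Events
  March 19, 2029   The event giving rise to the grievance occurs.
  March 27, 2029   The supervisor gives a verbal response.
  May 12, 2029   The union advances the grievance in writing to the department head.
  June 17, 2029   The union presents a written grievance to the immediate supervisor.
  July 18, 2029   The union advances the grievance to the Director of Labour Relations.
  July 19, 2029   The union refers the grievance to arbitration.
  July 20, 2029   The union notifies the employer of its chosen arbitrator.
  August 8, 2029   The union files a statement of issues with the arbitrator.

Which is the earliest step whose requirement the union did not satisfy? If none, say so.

Step 6

Step 1: the window is 14–55 days after March 19, 2029 (when the grieved event occurs), so April 2, 2029 through May 13, 2029; done May 12, 2029 — within the window.
Step 2: the window is 15–41 days after June 1, 2029 (end of the 20-day hold period, which began when the grievance is advanced to the department head on May 12, 2029), so June 16, 2029 through July 12, 2029; June 17, 2029 falls inside that range.
Step 3: the earliest permitted date is 30 days after June 17, 2029 (when the written grievance is presented to the supervisor), i.e. July 17, 2029; done July 18, 2029, after the minimum wait.
Step 4: 60 days after July 18, 2029 (when the grievance is advanced to the Director) is September 16, 2029; done July 19, 2029 — timely.
Step 5: 85 days after July 18, 2029 (when the grievance is advanced to the Director) is October 11, 2029; done July 20, 2029 — timely.
Step 6: the window is 15–29 days after August 3, 2029 (end of the 14-day objection period, which began when the arbitrator is named on July 20, 2029), so August 18, 2029 through September 1, 2029; done August 8, 2029 — 10 days before the window opened.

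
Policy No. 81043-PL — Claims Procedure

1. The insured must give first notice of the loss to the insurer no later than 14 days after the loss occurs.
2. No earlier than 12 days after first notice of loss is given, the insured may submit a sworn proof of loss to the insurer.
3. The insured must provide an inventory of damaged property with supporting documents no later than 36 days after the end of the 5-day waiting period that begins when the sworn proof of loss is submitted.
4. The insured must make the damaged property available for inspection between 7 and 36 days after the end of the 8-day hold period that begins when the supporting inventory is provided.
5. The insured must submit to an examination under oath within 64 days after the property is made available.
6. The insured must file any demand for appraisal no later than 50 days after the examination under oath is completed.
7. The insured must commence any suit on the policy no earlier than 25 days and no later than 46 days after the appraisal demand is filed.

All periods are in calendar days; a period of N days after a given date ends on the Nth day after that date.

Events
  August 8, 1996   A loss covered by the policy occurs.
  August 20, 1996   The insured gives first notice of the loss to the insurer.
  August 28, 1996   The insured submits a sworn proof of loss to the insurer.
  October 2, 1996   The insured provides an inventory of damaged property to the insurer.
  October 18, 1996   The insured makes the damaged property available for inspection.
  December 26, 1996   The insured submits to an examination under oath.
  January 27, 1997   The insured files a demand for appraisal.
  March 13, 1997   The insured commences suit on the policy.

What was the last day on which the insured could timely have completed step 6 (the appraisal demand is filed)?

Step 6 runs from December 26, 1996, when the examination under oath is completed. 50 days after December 26, 1996 is February 14, 1997.

February 14, 1997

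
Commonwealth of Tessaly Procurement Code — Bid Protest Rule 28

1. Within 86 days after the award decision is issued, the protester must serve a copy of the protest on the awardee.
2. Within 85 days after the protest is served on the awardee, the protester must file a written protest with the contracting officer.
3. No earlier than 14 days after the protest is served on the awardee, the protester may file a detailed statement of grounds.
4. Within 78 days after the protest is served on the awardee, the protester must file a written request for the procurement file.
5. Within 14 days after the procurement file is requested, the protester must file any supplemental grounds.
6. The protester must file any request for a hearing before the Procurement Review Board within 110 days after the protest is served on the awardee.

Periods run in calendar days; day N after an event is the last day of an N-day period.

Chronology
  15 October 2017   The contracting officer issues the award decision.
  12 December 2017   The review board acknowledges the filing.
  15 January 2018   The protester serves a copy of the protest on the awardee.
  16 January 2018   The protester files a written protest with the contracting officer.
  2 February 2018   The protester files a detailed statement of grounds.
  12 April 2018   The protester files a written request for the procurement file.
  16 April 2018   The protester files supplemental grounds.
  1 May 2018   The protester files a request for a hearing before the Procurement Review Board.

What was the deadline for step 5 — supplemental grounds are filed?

Step 5 runs from 12 April 2018, when the procurement file is requested. 14 days after 12 April 2018 is 26 April 2018.

26 April 2018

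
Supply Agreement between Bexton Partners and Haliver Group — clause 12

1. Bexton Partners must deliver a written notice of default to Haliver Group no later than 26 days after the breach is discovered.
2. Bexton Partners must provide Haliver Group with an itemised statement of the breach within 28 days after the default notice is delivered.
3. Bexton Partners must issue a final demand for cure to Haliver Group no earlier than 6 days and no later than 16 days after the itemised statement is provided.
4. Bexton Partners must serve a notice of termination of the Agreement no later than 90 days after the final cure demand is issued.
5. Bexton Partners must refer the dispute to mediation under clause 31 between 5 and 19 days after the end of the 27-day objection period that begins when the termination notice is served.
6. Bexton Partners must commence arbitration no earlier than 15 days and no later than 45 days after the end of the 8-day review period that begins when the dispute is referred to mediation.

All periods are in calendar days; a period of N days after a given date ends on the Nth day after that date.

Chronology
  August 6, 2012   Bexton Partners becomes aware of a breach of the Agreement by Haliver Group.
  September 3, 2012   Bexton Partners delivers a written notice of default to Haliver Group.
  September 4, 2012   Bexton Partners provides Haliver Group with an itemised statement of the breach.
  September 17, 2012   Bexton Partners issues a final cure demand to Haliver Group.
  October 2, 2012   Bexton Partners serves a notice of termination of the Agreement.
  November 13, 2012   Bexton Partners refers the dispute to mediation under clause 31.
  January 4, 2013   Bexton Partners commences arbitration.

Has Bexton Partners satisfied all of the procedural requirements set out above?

Step 1 — counting 26 days from August 6, 2012 (when the breach is discovered) gives a deadline of September 1, 2012; September 3, 2012 misses that deadline by 2 days.

No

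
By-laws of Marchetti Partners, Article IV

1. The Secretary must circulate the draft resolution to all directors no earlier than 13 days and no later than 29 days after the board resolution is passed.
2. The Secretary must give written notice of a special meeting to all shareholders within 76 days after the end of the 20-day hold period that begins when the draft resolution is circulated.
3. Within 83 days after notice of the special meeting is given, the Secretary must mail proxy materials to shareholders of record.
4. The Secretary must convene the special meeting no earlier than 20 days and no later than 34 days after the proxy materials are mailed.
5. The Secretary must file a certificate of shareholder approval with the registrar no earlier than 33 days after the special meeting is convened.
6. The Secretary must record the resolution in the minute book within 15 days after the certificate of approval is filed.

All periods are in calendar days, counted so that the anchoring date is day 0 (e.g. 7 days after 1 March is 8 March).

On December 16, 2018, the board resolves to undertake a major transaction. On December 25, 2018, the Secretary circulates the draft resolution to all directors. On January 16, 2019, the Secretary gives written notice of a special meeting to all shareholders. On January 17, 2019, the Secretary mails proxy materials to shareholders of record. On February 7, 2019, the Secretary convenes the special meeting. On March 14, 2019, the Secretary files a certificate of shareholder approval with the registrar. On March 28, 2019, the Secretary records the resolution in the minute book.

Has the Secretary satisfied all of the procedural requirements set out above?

No

Step 1: the window is 13–29 days after December 16, 2018 (when the board resolution is passed), so December 29, 2018 through January 14, 2019; December 25, 2018 is 4 days too early.
The procedure was therefore not followed at step 1.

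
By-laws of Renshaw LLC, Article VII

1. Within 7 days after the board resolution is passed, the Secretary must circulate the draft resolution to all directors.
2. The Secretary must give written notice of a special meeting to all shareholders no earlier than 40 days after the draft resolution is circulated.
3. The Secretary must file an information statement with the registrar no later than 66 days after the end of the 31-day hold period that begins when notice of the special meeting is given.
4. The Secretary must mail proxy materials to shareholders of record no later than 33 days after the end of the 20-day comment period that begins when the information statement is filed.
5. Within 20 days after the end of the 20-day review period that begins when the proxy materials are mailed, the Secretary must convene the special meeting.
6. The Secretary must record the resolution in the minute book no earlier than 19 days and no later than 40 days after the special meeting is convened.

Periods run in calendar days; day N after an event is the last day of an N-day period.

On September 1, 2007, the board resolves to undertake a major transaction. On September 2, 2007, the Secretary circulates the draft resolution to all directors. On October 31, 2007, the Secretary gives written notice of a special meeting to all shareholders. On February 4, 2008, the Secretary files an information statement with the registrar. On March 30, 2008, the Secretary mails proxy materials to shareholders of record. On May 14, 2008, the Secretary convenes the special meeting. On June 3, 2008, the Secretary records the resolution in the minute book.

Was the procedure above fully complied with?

Step 1 — counting 7 days from September 1, 2007 (when the board resolution is passed) gives a deadline of September 8, 2007; done September 2, 2007 — timely.
Step 2 — must wait 40 days from September 2, 2007 (when the draft resolution is circulated), so not before October 12, 2007; done October 31, 2007 — permitted.
Step 3 — counting 66 days from December 1, 2007 (end of the 31-day hold period, which began when notice of the special meeting is given on October 31, 2007) gives a deadline of February 5, 2008; done February 4, 2008 — timely.
Step 4 — counting 33 days from February 24, 2008 (end of the 20-day comment period, which began when the information statement is filed on February 4, 2008) gives a deadline of March 28, 2008; done March 30, 2008 — 2 days late.
Later steps need not be reached.

No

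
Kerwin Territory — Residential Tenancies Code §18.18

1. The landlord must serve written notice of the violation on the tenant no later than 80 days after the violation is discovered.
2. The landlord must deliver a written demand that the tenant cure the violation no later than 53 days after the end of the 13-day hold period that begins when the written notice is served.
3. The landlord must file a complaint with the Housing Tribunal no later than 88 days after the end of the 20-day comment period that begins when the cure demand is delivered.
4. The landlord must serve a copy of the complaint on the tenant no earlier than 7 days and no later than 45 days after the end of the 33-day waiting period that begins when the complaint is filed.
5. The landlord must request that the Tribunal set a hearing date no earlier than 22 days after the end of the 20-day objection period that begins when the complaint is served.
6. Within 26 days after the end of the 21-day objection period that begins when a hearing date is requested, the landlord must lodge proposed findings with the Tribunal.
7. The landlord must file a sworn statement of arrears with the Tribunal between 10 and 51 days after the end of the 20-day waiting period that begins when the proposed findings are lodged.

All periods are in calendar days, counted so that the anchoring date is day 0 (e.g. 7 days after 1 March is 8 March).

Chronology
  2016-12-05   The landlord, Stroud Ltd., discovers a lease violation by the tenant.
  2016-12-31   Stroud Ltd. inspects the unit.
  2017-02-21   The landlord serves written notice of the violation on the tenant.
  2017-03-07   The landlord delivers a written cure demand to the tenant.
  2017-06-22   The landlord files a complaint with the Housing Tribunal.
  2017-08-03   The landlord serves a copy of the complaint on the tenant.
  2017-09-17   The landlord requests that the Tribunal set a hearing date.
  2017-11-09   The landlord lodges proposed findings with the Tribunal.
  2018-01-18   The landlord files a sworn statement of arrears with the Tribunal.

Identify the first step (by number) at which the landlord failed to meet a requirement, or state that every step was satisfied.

Step 1: 80 days after 2016-12-05 (when the violation is discovered) is 2017-02-23; done 2017-02-21 — timely.
Step 2: 53 days after 2017-03-06 (end of the 13-day hold period, which began when the written notice is served on 2017-02-21) is 2017-04-28; done 2017-03-07 — timely.
Step 3: 88 days after 2017-03-27 (end of the 20-day comment period, which began when the cure demand is delivered on 2017-03-07) is 2017-06-23; 2017-06-22 is within that limit.
Step 4: the window is 7–45 days after 2017-07-25 (end of the 33-day waiting period, which began when the complaint is filed on 2017-06-22), so 2017-08-01 through 2017-09-08; done 2017-08-03, which is between those dates.
Step 5: the earliest permitted date is 22 days after 2017-08-23 (end of the 20-day objection period, which began when the complaint is served on 2017-08-03), i.e. 2017-09-14; 2017-09-17 is on or after that date.
Step 6: 26 days after 2017-10-08 (end of the 21-day objection period, which began when a hearing date is requested on 2017-09-17) is 2017-11-03; not done until 2017-11-09, 6 days after the deadline.

Step 6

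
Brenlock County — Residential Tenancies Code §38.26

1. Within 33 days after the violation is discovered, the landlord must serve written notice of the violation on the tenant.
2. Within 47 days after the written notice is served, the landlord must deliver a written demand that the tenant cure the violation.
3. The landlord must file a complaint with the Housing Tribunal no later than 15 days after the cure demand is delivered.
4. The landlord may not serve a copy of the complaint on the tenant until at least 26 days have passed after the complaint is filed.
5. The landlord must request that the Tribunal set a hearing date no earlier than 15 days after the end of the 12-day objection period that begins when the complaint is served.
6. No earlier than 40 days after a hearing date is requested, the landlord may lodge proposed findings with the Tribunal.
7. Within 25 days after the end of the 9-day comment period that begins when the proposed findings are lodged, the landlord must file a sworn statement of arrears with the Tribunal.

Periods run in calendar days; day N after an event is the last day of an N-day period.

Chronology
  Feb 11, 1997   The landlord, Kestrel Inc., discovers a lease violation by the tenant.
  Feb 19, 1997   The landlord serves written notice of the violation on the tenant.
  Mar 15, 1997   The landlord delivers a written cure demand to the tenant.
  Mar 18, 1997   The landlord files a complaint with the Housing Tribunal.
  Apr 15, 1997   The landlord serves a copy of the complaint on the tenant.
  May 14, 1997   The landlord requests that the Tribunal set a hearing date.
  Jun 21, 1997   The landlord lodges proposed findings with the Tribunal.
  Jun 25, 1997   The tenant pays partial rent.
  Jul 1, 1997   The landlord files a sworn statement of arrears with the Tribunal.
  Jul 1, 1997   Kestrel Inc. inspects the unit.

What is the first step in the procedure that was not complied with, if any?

Step 6

Step 1: 33 days after Feb 11, 1997 (when the violation is discovered) is Mar 16, 1997; Feb 19, 1997 is within that limit.
Step 2: 47 days after Feb 19, 1997 (when the written notice is served) is Apr 7, 1997; Mar 15, 1997 is within that limit.
Step 3: 15 days after Mar 15, 1997 (when the cure demand is delivered) is Mar 30, 1997; completed Mar 18, 1997, before the deadline.
Step 4: the earliest permitted date is 26 days after Mar 18, 1997 (when the complaint is filed), i.e. Apr 13, 1997; Apr 15, 1997 is on or after that date.
Step 5: the earliest permitted date is 15 days after Apr 27, 1997 (end of the 12-day objection period, which began when the complaint is served on Apr 15, 1997), i.e. May 12, 1997; done May 14, 1997 — permitted.
Step 6: the earliest permitted date is 40 days after May 14, 1997 (when a hearing date is requested), i.e. Jun 23, 1997; Jun 21, 1997 is 2 days before the earliest permitted date.
That is the first point of non-compliance.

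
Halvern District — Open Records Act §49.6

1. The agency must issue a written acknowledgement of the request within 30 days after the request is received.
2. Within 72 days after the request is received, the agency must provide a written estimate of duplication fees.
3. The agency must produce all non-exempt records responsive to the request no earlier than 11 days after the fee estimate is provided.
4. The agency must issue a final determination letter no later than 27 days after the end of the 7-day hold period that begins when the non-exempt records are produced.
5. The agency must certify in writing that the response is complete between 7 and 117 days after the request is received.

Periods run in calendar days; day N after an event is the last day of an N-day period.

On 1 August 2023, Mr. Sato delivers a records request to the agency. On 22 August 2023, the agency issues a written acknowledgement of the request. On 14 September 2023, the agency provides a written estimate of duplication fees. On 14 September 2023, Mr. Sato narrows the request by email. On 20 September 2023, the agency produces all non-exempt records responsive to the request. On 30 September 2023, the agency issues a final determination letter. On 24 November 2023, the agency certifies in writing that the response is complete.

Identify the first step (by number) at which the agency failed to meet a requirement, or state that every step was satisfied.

Step 3

Step 1: 30 days after 1 August 2023 (when the request is received) is 31 August 2023; 22 August 2023 is within that limit.
Step 2: 72 days after 1 August 2023 (when the request is received) is 12 October 2023; completed 14 September 2023, before the deadline.
Step 3: the earliest permitted date is 11 days after 14 September 2023 (when the fee estimate is provided), i.e. 25 September 2023; done 20 September 2023 — 5 days too early.
That is the first point of non-compliance.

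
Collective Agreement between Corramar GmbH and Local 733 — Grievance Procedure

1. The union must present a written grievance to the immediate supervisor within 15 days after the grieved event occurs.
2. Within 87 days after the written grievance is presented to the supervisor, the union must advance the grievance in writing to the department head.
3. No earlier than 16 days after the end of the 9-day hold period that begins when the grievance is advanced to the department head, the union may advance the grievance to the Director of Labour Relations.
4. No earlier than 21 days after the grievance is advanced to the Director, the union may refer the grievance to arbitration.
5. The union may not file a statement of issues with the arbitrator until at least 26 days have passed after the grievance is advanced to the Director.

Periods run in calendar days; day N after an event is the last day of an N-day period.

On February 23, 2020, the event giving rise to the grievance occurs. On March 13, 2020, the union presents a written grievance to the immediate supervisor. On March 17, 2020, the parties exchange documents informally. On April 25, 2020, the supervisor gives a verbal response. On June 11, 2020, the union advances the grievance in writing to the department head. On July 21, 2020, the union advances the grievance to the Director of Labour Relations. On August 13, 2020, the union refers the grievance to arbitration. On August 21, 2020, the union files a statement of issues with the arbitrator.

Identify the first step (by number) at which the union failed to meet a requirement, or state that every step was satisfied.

Step 1: 15 days after February 23, 2020 (when the grieved event occurs) is March 9, 2020; done March 13, 2020 — 4 days late.
That is the first point of non-compliance.

Step 1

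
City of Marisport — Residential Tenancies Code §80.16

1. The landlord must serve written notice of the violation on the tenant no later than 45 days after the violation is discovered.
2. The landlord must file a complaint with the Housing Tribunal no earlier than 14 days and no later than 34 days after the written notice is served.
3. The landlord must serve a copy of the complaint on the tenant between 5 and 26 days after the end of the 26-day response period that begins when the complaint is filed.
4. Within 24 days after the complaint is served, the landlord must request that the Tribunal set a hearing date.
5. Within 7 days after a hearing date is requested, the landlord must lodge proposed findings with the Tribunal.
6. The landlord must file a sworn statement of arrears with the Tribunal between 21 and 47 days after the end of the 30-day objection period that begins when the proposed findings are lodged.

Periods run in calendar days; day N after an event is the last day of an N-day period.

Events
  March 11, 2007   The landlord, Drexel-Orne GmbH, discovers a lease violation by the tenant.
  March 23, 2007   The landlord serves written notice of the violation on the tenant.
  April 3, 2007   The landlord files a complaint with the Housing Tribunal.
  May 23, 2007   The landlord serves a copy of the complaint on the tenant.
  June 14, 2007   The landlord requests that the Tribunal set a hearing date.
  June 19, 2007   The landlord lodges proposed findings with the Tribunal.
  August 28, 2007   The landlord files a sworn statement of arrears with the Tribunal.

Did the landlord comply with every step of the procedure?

Step 1 — counting 45 days from March 11, 2007 (when the violation is discovered) gives a deadline of April 25, 2007; done March 23, 2007 — timely.
Step 2 — 14 and 34 days from March 23, 2007 (when the written notice is served) are April 6, 2007 and April 26, 2007 respectively; done April 3, 2007 — 3 days before the window opened.

No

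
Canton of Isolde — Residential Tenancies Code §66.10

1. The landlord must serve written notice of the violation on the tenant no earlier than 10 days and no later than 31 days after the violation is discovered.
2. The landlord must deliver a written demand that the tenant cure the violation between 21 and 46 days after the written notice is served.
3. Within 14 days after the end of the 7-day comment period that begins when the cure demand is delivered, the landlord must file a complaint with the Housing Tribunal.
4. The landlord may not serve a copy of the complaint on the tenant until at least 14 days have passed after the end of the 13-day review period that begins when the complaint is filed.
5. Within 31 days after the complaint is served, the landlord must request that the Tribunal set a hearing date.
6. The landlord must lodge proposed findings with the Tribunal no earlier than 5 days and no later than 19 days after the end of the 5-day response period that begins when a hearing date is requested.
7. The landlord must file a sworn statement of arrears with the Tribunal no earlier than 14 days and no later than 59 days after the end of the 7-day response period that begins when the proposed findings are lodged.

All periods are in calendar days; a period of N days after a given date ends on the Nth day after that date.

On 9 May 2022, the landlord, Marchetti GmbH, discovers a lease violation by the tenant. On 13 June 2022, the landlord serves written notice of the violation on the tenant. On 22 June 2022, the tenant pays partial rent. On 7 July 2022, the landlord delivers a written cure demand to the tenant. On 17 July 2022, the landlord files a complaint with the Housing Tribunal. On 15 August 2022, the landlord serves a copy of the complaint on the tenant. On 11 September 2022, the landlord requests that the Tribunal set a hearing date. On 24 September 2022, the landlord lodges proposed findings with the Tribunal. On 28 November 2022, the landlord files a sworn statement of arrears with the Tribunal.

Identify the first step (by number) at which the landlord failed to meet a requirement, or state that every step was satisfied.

Step 1

Step 1 — 10 and 31 days from 9 May 2022 (when the violation is discovered) are 19 May 2022 and 9 June 2022 respectively; done 13 June 2022 — 4 days after the window closed.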